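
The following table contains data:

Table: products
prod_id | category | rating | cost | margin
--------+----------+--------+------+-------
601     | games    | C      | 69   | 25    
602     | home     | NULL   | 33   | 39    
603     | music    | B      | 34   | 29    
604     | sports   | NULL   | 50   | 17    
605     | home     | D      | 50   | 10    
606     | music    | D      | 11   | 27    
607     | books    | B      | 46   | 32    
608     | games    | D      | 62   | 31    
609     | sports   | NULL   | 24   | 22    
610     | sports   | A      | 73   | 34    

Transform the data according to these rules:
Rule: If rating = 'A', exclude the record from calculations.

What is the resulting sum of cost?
379

Step 1: Identify records where rating = 'A'
Step 2: The excluded records sum to 73
Step 3: Original total cost = 452
Step 4: Remaining total = 452 - 73 = 379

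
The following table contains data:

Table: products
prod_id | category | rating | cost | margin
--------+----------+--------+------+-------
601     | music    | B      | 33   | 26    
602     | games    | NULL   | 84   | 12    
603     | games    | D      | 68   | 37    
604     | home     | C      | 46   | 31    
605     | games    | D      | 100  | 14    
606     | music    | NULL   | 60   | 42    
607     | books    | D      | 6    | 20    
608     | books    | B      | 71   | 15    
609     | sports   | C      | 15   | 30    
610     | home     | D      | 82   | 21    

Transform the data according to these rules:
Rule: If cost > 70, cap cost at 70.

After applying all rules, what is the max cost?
70

Step 1: Original maximum cost = 100
Step 2: Apply cap at 70
Step 3: 4 records had cost > 70 and were capped
Step 4: Maximum after transformation = 70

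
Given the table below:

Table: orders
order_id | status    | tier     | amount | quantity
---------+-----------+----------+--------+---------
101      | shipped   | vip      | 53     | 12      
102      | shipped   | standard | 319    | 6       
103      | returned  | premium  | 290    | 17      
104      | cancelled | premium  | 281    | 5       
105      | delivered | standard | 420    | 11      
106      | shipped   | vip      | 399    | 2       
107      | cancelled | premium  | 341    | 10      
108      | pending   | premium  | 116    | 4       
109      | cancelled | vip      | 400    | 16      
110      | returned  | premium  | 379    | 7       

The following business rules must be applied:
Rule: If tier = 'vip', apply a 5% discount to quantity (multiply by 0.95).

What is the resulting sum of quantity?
88.5

Step 1: Records with tier = 'vip' have total quantity = 30
Step 2: Apply multiplier: 30 × 0.95 = 28.5
Step 3: Other records total: 60
Step 4: Final sum = 28.5 + 60 = 88.5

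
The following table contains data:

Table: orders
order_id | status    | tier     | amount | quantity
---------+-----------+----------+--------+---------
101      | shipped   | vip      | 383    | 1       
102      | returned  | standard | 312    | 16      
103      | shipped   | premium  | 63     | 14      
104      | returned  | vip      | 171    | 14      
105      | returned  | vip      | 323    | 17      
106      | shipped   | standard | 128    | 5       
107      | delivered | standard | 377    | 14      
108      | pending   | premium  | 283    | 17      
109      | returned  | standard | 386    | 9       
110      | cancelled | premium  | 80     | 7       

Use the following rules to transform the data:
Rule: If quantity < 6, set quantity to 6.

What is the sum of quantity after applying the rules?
120

Step 1: 2 records have quantity < 6
Step 2: These records originally summed to 6
Step 3: After setting to minimum: 2 × 6 = 12
Step 4: Unaffected records sum: 108
Step 5: Final sum = 12 + 108 = 120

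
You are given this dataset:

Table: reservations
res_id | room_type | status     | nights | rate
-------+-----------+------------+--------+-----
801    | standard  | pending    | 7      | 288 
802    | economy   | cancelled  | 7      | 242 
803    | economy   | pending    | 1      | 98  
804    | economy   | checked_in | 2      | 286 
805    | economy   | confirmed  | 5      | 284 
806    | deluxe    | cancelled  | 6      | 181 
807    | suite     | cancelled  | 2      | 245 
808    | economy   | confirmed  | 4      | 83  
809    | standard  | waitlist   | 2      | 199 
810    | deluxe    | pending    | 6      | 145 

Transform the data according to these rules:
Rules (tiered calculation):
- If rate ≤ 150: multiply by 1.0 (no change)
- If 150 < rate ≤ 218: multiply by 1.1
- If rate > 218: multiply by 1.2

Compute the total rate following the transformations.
2358.0

Step 1: Tier 1 (rate ≤ 150): 3 records, sum = 326 × 1.0 = 326.0
Step 2: Tier 2 (150 < rate ≤ 218): 2 records, sum = 380 × 1.1 = 418.0
Step 3: Tier 3 (rate > 218): 5 records, sum = 1345 × 1.2 = 1614.0
Step 4: Final sum = 326.0 + 418.0 + 1614.0 = 2358.0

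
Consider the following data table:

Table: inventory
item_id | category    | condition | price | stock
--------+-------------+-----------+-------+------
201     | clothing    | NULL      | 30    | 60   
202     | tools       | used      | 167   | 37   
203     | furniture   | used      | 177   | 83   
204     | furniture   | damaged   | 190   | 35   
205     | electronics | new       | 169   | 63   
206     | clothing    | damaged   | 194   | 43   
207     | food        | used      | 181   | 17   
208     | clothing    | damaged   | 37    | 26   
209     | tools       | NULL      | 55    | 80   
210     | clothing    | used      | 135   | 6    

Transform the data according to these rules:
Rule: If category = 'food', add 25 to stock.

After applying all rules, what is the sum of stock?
475

Step 1: Count records where category = 'food': 1
Step 2: Total bonus added: 1 × 25 = 25
Step 3: Original sum of stock: 450
Step 4: Final sum = 450 + 25 = 475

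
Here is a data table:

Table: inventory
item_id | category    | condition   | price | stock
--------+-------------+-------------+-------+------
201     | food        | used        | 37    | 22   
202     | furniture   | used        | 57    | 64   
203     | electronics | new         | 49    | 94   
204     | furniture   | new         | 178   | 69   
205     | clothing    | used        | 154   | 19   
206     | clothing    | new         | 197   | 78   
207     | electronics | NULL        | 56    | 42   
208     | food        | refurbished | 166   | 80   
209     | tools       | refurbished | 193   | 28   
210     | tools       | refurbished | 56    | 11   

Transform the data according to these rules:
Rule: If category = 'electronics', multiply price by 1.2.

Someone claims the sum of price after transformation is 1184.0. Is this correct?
No, the correct result is 1164.0.

Step 1: Calculate the correct sum after transformation
Step 2: Apply multiplier 1.2 to records where category = 'electronics'
Step 3: Correct result = 1164.0
Step 4: Claimed result = 1184.0
Step 5: 1164.0 ≠ 1184.0
Conclusion: The claimed result is incorrect. The correct answer is 1164.0.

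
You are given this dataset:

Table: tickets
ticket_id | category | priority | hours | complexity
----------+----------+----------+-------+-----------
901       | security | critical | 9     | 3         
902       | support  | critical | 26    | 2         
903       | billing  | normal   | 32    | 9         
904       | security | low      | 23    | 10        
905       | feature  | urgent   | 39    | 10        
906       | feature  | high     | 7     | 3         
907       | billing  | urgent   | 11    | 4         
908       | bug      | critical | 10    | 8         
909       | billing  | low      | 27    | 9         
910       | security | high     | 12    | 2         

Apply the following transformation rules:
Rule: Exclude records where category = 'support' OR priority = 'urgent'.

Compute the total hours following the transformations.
120

Step 1: Find records where category = 'support' OR priority = 'urgent'
Step 2: 3 records match, summing to 76
Step 3: Original sum: 196
Step 4: Remaining sum = 196 - 76 = 120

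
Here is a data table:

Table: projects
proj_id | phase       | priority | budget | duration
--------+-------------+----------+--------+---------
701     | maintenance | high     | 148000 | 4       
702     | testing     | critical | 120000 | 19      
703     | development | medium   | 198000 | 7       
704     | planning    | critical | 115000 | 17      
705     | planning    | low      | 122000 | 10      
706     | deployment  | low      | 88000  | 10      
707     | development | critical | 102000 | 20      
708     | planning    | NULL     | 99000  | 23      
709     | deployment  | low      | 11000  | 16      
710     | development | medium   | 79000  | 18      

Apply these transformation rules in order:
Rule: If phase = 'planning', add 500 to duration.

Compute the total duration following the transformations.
1644

Step 1: Count records where phase = 'planning': 3
Step 2: Total bonus added: 3 × 500 = 1500
Step 3: Original sum of duration: 144
Step 4: Final sum = 144 + 1500 = 1644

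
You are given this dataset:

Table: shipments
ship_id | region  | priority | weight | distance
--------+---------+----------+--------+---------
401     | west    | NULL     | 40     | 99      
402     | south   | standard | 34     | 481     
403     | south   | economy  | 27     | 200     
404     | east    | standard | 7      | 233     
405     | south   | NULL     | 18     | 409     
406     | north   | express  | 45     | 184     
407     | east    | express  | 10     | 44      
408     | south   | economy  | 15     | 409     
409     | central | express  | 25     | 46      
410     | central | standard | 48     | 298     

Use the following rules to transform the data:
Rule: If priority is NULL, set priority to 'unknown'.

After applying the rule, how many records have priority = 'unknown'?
2

Step 1: Count records where priority IS NULL
Step 2: Found 2 records with NULL priority
Step 3: These records will have priority set to 'unknown'
Step 4: Records already having priority = 'unknown': 0
Step 5: Answer: 2 + 0 = 2 records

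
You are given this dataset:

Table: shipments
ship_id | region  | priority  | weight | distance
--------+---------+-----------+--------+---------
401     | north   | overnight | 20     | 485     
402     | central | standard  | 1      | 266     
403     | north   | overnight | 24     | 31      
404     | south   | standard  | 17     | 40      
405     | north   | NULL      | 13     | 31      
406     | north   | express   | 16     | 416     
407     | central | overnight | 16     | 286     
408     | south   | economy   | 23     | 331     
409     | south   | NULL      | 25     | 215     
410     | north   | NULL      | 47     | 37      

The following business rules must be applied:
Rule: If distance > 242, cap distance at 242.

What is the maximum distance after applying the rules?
242

Step 1: Original maximum distance = 485
Step 2: Apply cap at 242
Step 3: 5 records had distance > 242 and were capped
Step 4: Maximum after transformation = 242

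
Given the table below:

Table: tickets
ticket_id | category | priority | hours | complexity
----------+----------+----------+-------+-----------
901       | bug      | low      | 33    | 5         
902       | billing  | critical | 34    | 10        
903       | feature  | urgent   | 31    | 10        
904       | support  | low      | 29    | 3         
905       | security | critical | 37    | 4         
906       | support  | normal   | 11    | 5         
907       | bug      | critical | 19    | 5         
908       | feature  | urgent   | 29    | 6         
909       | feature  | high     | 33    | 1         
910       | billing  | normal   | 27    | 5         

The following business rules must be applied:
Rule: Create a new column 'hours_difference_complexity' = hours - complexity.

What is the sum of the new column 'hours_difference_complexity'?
229

Step 1: For each record, compute hours - complexity
Example calculations:
  33 - 5 = 28
  34 - 10 = 24
  31 - 10 = 21
  ...
Step 2: Sum all derived values
Step 3: Total = 229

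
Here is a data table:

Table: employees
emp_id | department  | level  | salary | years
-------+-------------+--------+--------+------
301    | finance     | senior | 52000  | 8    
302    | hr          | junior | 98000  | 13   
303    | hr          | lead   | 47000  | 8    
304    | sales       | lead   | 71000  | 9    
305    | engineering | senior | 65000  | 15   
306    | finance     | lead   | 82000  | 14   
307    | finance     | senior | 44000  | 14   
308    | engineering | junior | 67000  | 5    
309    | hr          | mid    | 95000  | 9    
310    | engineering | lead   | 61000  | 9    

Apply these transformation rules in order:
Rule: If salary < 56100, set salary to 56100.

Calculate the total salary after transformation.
707300

Step 1: 3 records have salary < 56100
Step 2: These records originally summed to 143000
Step 3: After setting to minimum: 3 × 56100 = 168300
Step 4: Unaffected records sum: 539000
Step 5: Final sum = 168300 + 539000 = 707300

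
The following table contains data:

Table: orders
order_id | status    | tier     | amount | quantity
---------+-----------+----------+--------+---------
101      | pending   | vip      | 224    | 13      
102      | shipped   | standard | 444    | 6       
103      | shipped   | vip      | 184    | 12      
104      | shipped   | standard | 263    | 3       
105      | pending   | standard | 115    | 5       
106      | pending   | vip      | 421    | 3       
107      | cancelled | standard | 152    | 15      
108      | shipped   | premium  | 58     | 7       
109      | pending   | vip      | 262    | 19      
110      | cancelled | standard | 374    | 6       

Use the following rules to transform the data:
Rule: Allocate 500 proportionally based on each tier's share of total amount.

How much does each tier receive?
premium: 11.61, standard: 269.92, vip: 218.46

Step 1: Calculate total amount = 2497
Step 2: Calculate each tier's proportion:
  premium: 58/2497 = 2.32% → 11.61
  standard: 1348/2497 = 53.98% → 269.92
  vip: 1091/2497 = 43.69% → 218.46
Step 3: Verify: sum of allocations ≈ 500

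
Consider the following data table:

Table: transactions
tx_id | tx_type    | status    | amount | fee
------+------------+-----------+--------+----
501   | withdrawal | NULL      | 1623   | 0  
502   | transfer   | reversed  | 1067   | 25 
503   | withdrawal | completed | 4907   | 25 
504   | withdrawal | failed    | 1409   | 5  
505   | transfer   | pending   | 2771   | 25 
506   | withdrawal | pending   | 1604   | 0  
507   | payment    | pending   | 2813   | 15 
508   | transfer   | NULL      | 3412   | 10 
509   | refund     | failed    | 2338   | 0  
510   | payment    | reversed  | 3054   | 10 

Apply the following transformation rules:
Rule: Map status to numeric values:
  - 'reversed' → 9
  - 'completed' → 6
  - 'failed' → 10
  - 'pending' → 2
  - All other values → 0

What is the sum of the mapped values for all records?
50

Step 1: Apply mapping to each record
Step 2: Count by status:
  'reversed': 2 records × 9 = 18
  'completed': 1 records × 6 = 6
  'failed': 2 records × 10 = 20
  'pending': 3 records × 2 = 6
Step 3: Sum all mapped values = 50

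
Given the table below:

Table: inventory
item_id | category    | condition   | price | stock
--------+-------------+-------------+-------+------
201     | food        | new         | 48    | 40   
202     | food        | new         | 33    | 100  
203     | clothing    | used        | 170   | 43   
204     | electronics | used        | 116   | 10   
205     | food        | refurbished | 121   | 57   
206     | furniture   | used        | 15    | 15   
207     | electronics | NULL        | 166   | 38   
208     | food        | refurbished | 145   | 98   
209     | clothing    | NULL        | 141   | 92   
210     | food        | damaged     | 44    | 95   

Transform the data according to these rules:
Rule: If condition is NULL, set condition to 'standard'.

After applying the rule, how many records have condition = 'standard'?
2

Step 1: Count records where condition IS NULL
Step 2: Found 2 records with NULL condition
Step 3: These records will have condition set to 'standard'
Step 4: Records already having condition = 'standard': 0
Step 5: Answer: 2 + 0 = 2 records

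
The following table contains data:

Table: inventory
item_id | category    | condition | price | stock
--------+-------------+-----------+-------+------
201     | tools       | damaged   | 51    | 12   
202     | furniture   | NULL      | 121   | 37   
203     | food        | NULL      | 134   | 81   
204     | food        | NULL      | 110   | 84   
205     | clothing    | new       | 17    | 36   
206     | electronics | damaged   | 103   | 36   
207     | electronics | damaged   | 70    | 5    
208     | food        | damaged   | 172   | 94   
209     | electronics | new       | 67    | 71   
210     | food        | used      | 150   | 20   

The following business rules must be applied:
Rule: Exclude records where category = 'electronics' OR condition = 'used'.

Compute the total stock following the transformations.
344

Step 1: Find records where category = 'electronics' OR condition = 'used'
Step 2: 4 records match, summing to 132
Step 3: Original sum: 476
Step 4: Remaining sum = 476 - 132 = 344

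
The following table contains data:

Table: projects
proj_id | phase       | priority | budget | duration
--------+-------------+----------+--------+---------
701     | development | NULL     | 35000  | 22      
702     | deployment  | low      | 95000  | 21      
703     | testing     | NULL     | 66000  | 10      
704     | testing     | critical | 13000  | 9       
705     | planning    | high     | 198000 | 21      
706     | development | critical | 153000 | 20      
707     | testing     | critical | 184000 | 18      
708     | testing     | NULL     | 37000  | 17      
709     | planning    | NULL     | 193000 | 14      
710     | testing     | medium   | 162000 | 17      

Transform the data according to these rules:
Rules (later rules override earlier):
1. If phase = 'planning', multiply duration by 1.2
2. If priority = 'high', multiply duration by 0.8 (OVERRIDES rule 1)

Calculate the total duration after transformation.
167.6

Step 1: Rule 2 takes priority for records with priority = 'high'
  - 1 records: 21 × 0.8 = 16.8
Step 2: Rule 1 applies to remaining records with phase = 'planning'
  - 1 records: 14 × 1.2 = 16.8
Step 3: Other records unchanged: 134
Step 4: Final sum = 16.8 + 16.8 + 134 = 167.6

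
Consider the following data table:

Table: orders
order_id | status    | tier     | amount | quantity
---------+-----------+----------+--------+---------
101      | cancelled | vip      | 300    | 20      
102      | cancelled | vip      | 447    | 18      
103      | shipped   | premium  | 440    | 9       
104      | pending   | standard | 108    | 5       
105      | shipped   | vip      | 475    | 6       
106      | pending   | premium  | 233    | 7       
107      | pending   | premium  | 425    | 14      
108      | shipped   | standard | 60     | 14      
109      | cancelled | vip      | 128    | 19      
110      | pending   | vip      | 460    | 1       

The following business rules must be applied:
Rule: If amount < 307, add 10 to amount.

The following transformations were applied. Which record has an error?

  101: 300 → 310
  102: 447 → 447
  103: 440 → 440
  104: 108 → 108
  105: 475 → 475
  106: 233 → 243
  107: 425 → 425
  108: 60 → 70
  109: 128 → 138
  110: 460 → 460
Record 104 has an error. The correct transformed value should be 118, not 108.

Step 1: Check each record against the rule
Step 2: Record 104 has amount = 108
Step 3: Since 108 < 307, the bonus should have been applied
Step 4: Correct value = 118, but claimed value = 108
Conclusion: Record 104 has the error.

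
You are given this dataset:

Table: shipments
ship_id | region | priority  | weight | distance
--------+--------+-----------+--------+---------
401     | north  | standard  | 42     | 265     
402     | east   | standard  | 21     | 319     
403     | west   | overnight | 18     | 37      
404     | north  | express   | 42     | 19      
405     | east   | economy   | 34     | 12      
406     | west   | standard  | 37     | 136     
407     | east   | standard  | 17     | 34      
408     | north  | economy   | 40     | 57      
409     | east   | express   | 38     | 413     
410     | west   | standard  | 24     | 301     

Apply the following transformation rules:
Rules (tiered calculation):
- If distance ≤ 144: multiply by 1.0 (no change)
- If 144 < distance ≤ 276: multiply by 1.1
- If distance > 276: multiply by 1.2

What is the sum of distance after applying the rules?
1826.1

Step 1: Tier 1 (distance ≤ 144): 6 records, sum = 295 × 1.0 = 295.0
Step 2: Tier 2 (144 < distance ≤ 276): 1 records, sum = 265 × 1.1 = 291.5
Step 3: Tier 3 (distance > 276): 3 records, sum = 1033 × 1.2 = 1239.6
Step 4: Final sum = 295.0 + 291.5 + 1239.6 = 1826.1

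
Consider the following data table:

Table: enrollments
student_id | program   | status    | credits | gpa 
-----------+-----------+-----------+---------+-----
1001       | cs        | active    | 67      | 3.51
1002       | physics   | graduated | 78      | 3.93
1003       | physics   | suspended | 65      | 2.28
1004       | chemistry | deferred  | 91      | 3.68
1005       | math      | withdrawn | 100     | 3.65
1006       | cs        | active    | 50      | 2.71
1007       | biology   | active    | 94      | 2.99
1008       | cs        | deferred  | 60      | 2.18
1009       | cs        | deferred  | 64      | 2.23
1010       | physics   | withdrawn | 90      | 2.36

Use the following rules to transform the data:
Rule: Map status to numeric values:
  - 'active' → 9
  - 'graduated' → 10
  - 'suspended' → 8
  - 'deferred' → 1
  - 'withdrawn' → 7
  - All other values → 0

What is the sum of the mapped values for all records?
62

Step 1: Apply mapping to each record
Step 2: Count by status:
  'active': 3 records × 9 = 27
  'graduated': 1 records × 10 = 10
  'suspended': 1 records × 8 = 8
  'deferred': 3 records × 1 = 3
  'withdrawn': 2 records × 7 = 14
Step 3: Sum all mapped values = 62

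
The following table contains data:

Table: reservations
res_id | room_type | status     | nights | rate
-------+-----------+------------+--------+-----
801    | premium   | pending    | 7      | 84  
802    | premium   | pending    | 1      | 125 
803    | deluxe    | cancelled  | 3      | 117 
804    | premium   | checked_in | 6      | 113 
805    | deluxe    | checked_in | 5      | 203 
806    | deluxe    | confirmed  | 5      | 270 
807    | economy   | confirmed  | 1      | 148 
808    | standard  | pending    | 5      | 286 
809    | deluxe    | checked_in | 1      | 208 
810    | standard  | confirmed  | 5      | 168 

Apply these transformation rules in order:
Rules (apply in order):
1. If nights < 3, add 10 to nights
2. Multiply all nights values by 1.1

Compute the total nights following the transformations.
75.9

Step 1: Apply Rule 1 - Add 10 to records with nights < 3
  - 3 records affected: 3 + (3 × 10) = 33
  - Unaffected records: 36
  - Sum after Rule 1: 69
Step 2: Apply Rule 2 - Multiply all by 1.1
  - 69 × 1.1 = 75.9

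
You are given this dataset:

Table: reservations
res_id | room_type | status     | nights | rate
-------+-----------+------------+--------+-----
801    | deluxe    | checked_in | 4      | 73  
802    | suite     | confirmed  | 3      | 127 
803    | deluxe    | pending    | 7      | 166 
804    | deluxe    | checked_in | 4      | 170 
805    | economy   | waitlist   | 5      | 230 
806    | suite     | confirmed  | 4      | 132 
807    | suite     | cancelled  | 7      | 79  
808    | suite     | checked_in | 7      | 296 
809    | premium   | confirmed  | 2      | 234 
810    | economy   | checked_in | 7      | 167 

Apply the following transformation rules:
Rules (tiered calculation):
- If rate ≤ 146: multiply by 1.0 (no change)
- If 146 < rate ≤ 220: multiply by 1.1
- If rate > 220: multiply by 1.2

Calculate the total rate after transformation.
1876.3

Step 1: Tier 1 (rate ≤ 146): 4 records, sum = 411 × 1.0 = 411.0
Step 2: Tier 2 (146 < rate ≤ 220): 3 records, sum = 503 × 1.1 = 553.3
Step 3: Tier 3 (rate > 220): 3 records, sum = 760 × 1.2 = 912.0
Step 4: Final sum = 411.0 + 553.3 + 912.0 = 1876.3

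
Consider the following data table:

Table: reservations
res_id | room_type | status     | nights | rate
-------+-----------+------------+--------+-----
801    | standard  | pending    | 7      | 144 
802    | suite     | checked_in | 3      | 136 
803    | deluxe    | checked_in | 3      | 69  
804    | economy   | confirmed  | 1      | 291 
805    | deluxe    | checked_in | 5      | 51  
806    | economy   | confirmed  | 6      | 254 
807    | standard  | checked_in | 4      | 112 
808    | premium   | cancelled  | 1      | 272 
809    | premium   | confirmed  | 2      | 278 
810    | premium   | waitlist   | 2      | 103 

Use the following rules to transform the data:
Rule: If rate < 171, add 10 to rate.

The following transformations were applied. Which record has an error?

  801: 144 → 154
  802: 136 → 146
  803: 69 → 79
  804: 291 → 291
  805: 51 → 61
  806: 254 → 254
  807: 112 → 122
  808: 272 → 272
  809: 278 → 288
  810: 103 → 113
Record 809 has an error. The correct transformed value should be 278, not 288.

Step 1: Check each record against the rule
Step 2: Record 809 has rate = 278
Step 3: Since 278 >= 171, the bonus should not have been applied
Step 4: Correct value = 278, but claimed value = 288
Conclusion: Record 809 has the error.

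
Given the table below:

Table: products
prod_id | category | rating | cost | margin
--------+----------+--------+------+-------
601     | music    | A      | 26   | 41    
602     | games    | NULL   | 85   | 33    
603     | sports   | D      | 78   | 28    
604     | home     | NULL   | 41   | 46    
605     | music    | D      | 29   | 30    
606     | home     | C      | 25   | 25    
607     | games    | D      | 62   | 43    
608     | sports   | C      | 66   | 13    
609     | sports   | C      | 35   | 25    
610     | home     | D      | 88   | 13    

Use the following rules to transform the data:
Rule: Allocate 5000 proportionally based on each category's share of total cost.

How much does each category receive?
games: 1373.83, home: 1439.25, music: 514.02, sports: 1672.9

Step 1: Calculate total cost = 535
Step 2: Calculate each category's proportion:
  games: 147/535 = 27.48% → 1373.83
  home: 154/535 = 28.79% → 1439.25
  music: 55/535 = 10.28% → 514.02
  sports: 179/535 = 33.46% → 1672.9
Step 3: Verify: sum of allocations ≈ 5000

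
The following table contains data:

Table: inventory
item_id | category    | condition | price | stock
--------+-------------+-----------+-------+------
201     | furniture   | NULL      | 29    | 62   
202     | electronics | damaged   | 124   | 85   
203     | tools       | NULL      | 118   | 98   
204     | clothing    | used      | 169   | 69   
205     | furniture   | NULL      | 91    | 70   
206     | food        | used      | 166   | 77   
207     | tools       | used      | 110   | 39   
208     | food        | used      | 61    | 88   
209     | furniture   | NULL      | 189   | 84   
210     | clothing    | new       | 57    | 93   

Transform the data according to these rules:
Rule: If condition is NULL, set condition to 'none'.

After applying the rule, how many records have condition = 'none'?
4

Step 1: Count records where condition IS NULL
Step 2: Found 4 records with NULL condition
Step 3: These records will have condition set to 'none'
Step 4: Records already having condition = 'none': 0
Step 5: Answer: 4 + 0 = 4 records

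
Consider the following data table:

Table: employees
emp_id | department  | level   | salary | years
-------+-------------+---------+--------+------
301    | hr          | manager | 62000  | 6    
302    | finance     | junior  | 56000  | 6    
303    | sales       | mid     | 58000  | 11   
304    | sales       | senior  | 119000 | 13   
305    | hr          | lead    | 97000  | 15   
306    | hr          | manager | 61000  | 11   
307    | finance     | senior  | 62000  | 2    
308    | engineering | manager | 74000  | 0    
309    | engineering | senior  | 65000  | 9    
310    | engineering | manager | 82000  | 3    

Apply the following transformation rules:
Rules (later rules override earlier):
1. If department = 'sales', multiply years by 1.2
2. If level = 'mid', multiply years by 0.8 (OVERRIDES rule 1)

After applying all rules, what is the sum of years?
76.4

Step 1: Rule 2 takes priority for records with level = 'mid'
  - 1 records: 11 × 0.8 = 8.8
Step 2: Rule 1 applies to remaining records with department = 'sales'
  - 1 records: 13 × 1.2 = 15.6
Step 3: Other records unchanged: 52
Step 4: Final sum = 8.8 + 15.6 + 52 = 76.4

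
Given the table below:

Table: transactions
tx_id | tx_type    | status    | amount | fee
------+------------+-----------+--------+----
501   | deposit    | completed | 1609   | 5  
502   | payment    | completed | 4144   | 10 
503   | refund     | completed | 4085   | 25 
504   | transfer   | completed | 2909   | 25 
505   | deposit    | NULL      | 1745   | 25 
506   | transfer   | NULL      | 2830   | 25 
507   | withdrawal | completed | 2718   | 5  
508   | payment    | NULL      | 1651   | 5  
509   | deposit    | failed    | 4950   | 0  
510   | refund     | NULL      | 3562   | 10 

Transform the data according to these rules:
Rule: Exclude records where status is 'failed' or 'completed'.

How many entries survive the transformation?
4

Step 1: Count records to exclude
  - 1 (failed) + 5 (completed) = 6 records
Step 2: Total records: 10
Step 3: Remaining = 10 - 6 = 4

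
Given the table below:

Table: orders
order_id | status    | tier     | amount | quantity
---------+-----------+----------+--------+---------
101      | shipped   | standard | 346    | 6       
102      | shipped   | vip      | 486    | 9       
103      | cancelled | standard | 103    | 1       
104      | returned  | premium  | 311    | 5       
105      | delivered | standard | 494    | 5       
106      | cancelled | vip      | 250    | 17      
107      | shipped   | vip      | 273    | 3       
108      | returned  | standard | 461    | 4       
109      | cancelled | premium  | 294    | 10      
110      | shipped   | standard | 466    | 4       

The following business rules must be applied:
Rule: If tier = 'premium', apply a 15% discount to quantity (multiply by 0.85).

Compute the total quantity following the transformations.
61.75

Step 1: Records with tier = 'premium' have total quantity = 15
Step 2: Apply multiplier: 15 × 0.85 = 12.75
Step 3: Other records total: 49
Step 4: Final sum = 12.75 + 49 = 61.75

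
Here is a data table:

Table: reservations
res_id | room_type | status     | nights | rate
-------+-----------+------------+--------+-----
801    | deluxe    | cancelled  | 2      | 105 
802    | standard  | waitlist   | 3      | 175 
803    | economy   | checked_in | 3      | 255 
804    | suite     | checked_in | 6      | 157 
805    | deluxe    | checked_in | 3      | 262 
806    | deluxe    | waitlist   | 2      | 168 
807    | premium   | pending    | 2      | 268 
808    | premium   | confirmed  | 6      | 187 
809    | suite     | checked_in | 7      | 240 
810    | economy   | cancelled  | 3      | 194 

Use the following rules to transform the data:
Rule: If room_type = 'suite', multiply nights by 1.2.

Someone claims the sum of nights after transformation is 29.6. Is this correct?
No, the correct result is 39.6.

Step 1: Calculate the correct sum after transformation
Step 2: Apply multiplier 1.2 to records where room_type = 'suite'
Step 3: Correct result = 39.6
Step 4: Claimed result = 29.6
Step 5: 39.6 ≠ 29.6
Conclusion: The claimed result is incorrect. The correct answer is 39.6.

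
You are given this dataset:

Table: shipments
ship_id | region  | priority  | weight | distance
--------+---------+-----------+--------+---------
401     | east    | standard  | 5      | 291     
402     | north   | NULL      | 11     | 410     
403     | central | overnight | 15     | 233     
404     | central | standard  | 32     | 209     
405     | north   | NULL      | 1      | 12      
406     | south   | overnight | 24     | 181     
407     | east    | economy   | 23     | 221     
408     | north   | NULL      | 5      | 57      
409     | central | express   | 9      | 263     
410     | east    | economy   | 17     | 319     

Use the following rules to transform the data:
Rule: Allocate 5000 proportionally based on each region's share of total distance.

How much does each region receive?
central: 1605.19, east: 1892.08, north: 1090.62, south: 412.11

Step 1: Calculate total distance = 2196
Step 2: Calculate each region's proportion:
  central: 705/2196 = 32.10% → 1605.19
  east: 831/2196 = 37.84% → 1892.08
  north: 479/2196 = 21.81% → 1090.62
  south: 181/2196 = 8.24% → 412.11
Step 3: Verify: sum of allocations ≈ 5000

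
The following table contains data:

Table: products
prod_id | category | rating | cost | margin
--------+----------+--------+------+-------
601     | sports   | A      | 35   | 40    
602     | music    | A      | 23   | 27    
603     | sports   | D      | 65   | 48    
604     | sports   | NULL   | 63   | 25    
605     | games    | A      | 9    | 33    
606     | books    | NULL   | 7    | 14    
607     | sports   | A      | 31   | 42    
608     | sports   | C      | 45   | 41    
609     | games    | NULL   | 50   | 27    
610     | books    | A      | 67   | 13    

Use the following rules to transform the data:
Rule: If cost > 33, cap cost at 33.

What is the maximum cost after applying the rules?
33

Step 1: Original maximum cost = 67
Step 2: Apply cap at 33
Step 3: 6 records had cost > 33 and were capped
Step 4: Maximum after transformation = 33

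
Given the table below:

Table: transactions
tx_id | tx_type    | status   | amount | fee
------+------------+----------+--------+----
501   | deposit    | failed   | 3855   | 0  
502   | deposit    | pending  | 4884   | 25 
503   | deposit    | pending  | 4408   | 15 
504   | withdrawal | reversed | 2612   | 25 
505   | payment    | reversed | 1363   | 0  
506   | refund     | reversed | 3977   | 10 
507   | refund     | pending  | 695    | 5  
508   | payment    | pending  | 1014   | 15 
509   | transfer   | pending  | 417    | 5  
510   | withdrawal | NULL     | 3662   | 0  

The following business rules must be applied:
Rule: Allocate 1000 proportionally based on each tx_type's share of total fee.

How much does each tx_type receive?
deposit: 400.0, payment: 150.0, refund: 150.0, transfer: 50.0, withdrawal: 250.0

Step 1: Calculate total fee = 100
Step 2: Calculate each tx_type's proportion:
  deposit: 40/100 = 40.00% → 400.0
  payment: 15/100 = 15.00% → 150.0
  refund: 15/100 = 15.00% → 150.0
  transfer: 5/100 = 5.00% → 50.0
  withdrawal: 25/100 = 25.00% → 250.0
Step 3: Verify: sum of allocations ≈ 1000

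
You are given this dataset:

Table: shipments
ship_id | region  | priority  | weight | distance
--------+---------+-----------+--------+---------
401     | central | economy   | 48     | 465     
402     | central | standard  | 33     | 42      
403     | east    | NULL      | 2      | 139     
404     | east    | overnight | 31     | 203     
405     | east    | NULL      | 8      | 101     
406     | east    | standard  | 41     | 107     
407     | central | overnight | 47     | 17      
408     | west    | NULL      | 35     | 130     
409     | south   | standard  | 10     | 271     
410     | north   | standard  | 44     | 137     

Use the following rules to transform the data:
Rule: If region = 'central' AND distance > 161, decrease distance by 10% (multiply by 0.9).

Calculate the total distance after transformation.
1565.5

Step 1: Find records where region = 'central' AND distance > 161
Step 2: 1 records match, summing to 465
Step 3: After multiplier: 465 × 0.9 = 418.5
Step 4: Unaffected records sum: 1147
Step 5: Final sum = 418.5 + 1147 = 1565.5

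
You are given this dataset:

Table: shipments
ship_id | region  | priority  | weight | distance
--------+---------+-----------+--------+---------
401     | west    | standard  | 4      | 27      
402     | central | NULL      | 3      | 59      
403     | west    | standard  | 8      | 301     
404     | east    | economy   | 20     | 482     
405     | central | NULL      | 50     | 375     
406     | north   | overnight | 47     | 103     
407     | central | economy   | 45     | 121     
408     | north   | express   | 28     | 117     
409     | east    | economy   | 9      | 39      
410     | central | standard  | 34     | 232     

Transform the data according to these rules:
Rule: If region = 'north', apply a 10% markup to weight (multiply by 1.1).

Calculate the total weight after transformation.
255.5

Step 1: Records with region = 'north' have total weight = 75
Step 2: Apply multiplier: 75 × 1.1 = 82.5
Step 3: Other records total: 173
Step 4: Final sum = 82.5 + 173 = 255.5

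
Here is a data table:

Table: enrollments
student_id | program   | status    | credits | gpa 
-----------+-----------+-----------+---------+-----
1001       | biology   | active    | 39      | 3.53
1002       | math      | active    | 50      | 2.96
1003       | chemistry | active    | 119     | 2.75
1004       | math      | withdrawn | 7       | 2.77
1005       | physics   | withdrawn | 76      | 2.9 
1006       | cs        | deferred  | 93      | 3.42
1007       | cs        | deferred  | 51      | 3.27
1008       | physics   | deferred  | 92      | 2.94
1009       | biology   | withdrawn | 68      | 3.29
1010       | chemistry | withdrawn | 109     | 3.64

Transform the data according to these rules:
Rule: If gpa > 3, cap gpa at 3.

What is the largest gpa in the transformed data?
3

Step 1: Original maximum gpa = 3.64
Step 2: Apply cap at 3
Step 3: 5 records had gpa > 3 and were capped
Step 4: Maximum after transformation = 3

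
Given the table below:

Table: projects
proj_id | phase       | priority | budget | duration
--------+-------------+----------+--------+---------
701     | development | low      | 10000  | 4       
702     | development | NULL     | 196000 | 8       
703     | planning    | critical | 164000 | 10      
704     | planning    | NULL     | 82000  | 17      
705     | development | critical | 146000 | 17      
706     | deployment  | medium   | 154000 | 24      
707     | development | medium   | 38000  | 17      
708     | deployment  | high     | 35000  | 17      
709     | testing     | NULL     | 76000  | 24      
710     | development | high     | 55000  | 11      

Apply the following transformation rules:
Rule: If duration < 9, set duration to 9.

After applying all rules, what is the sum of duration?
155

Step 1: 2 records have duration < 9
Step 2: These records originally summed to 12
Step 3: After setting to minimum: 2 × 9 = 18
Step 4: Unaffected records sum: 137
Step 5: Final sum = 18 + 137 = 155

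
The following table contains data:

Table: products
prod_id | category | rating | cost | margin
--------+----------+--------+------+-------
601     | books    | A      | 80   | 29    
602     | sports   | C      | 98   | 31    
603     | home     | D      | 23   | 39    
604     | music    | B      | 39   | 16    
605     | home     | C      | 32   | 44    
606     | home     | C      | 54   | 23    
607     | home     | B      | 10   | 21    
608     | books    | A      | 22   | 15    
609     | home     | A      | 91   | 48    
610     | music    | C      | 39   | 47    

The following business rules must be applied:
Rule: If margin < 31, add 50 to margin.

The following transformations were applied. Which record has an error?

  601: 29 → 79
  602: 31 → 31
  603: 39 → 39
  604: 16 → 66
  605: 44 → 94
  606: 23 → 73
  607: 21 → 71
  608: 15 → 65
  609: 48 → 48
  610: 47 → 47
Record 605 has an error. The correct transformed value should be 44, not 94.

Step 1: Check each record against the rule
Step 2: Record 605 has margin = 44
Step 3: Since 44 >= 31, the bonus should not have been applied
Step 4: Correct value = 44, but claimed value = 94
Conclusion: Record 605 has the error.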